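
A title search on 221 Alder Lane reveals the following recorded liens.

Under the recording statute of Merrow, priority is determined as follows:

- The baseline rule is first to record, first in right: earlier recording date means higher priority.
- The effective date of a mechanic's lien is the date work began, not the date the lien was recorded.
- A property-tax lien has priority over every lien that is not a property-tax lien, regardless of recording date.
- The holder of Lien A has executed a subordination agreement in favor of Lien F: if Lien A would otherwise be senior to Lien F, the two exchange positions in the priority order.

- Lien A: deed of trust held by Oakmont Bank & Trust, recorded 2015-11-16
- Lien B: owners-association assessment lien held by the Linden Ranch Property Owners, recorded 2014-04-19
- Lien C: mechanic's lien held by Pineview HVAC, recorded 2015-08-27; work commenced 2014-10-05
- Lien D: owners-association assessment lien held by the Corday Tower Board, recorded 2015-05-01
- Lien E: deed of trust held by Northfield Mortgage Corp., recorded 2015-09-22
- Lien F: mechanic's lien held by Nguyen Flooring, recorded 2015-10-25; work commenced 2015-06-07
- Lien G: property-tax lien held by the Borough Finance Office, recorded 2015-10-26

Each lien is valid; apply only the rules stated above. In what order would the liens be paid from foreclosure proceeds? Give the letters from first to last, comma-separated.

First, effective dates: C relates back to 2014-10-05 (work commenced); F's effective date is 2015-06-07, when work began.
G, as a property-tax lien, has superpriority and ranks first.
Remaining liens by effective date: B (2014-04-19), C (2014-10-05), D (2015-05-01), F (2015-06-07), E (2015-09-22), A (2015-11-16).
A is already junior to F, so the subordination agreement changes nothing.

G, B, C, D, F, E, A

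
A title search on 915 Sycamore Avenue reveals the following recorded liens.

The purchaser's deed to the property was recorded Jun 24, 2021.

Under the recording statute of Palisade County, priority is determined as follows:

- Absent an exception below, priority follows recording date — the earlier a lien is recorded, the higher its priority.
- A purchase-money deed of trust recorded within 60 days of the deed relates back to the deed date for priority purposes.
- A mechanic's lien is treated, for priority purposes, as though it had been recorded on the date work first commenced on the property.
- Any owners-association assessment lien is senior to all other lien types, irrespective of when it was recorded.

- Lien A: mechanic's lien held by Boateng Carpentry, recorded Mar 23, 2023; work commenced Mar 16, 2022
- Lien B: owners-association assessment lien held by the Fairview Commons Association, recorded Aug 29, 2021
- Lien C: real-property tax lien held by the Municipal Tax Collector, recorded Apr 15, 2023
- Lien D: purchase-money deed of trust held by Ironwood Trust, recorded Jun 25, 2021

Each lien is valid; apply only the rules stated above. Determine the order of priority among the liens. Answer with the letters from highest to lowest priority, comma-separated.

B, D, A, C

Adjusting effective dates: A relates back to Mar 16, 2022 (work commenced); D's effective date is the deed date, Jun 24, 2021.
As an owners-association assessment lien, B is senior to every other lien.
The other liens, earliest effective date first: D (Jun 24, 2021), A (Mar 16, 2022), C (Apr 15, 2023).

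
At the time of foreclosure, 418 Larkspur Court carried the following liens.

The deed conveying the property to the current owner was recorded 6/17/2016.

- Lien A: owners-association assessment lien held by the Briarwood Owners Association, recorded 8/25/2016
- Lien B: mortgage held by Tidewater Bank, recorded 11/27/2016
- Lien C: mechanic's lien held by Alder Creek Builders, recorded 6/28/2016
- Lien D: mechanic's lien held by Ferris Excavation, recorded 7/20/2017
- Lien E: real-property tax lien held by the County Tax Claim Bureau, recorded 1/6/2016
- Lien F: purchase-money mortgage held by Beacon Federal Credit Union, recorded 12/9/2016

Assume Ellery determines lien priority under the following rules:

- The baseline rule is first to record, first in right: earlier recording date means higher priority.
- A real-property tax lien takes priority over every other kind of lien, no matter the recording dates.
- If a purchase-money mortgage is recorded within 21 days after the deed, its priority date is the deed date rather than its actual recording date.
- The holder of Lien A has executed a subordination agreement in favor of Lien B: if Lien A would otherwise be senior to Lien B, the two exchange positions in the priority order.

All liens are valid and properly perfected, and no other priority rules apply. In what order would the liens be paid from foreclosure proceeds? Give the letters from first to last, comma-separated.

E, C, B, A, F, D

Effective dates: F was recorded 175 days after the deed, outside the 21-day window, so it keeps its recording date.
E, as a real-property tax lien, has superpriority and ranks first.
The other liens, earliest effective date first: C (6/28/2016), A (8/25/2016), B (11/27/2016), F (12/9/2016), D (7/20/2017).
The subordination applies — A was senior to B — so A and B swap.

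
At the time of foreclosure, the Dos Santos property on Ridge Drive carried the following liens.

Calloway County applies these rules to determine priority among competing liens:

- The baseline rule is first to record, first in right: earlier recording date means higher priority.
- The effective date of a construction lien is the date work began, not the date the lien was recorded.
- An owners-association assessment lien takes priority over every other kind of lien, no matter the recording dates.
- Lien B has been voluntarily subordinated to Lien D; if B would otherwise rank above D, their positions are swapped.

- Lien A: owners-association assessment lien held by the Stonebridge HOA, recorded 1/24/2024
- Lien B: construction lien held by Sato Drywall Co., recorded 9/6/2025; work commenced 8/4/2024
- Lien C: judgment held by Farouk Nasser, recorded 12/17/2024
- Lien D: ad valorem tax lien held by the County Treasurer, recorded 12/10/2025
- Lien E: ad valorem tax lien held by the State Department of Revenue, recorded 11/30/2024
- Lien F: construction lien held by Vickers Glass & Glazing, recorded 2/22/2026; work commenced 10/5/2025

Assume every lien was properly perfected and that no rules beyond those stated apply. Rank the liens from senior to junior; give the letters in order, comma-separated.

Effective dates: B relates back to 8/4/2024 (work commenced); F's effective date is 10/5/2025, when work began.
A is an owners-association assessment lien, so it outranks all other liens regardless of date.
The other liens, earliest effective date first: B (8/4/2024), E (11/30/2024), C (12/17/2024), F (10/5/2025), D (12/10/2025).
The subordination applies — B was senior to D — so B and D swap.

A, D, E, C, F, B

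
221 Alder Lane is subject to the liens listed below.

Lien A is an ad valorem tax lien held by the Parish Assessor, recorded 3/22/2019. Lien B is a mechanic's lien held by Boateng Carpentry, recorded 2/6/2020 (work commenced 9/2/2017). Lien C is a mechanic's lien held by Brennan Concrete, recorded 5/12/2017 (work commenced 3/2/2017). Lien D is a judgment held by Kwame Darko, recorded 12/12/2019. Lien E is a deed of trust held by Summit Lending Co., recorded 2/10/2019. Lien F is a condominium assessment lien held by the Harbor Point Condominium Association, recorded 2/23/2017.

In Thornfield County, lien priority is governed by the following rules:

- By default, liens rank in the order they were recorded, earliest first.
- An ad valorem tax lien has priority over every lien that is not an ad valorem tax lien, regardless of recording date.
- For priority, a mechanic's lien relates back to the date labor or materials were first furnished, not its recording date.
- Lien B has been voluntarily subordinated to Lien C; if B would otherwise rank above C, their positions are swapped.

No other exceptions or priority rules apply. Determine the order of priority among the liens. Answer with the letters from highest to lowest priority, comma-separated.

A, F, C, B, E, D

Effective dates: B's effective date is 9/2/2017, when work began; C relates back to 3/2/2017 (work commenced).
A, as an ad valorem tax lien, has superpriority and ranks first.
Remaining liens by effective date: F (2/23/2017), C (3/2/2017), B (9/2/2017), E (2/10/2019), D (12/12/2019).
B is already junior to C, so the subordination agreement changes nothing.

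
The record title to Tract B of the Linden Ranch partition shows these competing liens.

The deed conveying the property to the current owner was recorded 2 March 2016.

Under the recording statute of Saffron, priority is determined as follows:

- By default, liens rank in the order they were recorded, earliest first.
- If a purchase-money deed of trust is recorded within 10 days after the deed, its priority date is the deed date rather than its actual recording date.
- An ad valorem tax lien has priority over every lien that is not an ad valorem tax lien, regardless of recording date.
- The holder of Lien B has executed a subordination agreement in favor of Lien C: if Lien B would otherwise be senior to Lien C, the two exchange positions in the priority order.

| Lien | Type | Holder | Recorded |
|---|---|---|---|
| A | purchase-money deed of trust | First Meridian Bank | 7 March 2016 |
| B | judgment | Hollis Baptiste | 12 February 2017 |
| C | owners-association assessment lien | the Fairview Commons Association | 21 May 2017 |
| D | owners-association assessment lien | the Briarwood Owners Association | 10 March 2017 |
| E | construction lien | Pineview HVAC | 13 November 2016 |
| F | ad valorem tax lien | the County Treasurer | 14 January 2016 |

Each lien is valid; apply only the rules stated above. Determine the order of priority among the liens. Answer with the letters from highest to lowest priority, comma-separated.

F, A, E, C, D, B

Effective dates: A's effective date is the deed date, 2 March 2016.
F is an ad valorem tax lien, so it outranks all other liens regardless of date.
Remaining liens by effective date: A (2 March 2016), E (13 November 2016), B (12 February 2017), D (10 March 2017), C (21 May 2017).
Because B would otherwise rank above C, the subordination swaps them.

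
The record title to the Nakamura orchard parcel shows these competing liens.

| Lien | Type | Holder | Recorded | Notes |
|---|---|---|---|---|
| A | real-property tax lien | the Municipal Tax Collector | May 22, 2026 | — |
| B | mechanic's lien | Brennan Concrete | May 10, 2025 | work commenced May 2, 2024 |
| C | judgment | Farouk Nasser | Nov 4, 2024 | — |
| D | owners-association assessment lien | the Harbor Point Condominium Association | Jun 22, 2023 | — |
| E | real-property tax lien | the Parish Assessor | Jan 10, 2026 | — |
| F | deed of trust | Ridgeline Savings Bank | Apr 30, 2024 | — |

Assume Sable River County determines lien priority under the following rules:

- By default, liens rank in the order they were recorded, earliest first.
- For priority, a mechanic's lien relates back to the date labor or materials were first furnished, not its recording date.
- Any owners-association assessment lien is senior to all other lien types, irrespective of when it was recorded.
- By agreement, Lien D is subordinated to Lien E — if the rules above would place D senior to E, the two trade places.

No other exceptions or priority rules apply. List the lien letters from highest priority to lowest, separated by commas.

Effective dates after the stated exceptions: B is treated as recorded May 2, 2024, the work-commencement date.
D is an owners-association assessment lien and takes priority over every other lien.
Among the remaining liens, by effective date: F (Apr 30, 2024), B (May 2, 2024), C (Nov 4, 2024), E (Jan 10, 2026), A (May 22, 2026).
D would otherwise be senior to E, so under the subordination agreement D and E exchange positions.

E, F, B, C, D, A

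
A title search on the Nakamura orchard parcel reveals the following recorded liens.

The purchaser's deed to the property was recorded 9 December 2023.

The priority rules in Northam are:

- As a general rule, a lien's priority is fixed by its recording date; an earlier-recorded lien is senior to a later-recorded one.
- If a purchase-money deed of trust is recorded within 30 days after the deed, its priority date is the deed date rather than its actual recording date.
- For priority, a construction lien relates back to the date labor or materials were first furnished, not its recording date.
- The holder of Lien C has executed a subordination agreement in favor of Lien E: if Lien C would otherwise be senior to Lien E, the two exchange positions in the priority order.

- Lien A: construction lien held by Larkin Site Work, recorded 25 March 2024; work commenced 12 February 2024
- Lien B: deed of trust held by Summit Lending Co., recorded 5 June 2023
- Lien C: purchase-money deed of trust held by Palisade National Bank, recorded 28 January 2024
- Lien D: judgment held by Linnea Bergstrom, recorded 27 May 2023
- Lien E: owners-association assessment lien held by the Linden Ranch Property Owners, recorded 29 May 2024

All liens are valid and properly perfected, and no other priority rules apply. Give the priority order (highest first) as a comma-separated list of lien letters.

D, B, E, A, C

Effective dates: A's effective date is 12 February 2024, when work began; C was recorded 50 days after the deed, outside the 30-day window, so it keeps its recording date.
By effective date, earliest first: D (27 May 2023), B (5 June 2023), C (28 January 2024), A (12 February 2024), E (29 May 2024).
Because C would otherwise rank above E, the subordination swaps them.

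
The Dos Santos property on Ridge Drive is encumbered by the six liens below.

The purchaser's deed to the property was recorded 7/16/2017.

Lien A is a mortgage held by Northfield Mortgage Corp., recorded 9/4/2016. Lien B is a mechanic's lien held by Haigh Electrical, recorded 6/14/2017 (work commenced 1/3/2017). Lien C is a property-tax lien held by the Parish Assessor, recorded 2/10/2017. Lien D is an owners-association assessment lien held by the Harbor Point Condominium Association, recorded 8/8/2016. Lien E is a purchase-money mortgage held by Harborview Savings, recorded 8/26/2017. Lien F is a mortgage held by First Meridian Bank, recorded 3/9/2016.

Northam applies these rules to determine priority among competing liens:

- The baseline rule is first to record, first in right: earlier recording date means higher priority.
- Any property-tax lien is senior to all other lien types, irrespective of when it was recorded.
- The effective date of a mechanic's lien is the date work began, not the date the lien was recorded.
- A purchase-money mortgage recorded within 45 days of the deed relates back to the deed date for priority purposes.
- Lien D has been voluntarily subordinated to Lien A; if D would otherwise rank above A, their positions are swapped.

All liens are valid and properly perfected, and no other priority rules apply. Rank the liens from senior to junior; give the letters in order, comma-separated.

C, F, A, D, B, E

Adjusting effective dates: B's effective date is 1/3/2017, when work began; E relates back to the deed date 7/16/2017.
As a property-tax lien, C is senior to every other lien.
Ordering the rest by effective date: F (3/9/2016), D (8/8/2016), A (9/4/2016), B (1/3/2017), E (7/16/2017).
The subordination applies — D was senior to A — so D and A swap.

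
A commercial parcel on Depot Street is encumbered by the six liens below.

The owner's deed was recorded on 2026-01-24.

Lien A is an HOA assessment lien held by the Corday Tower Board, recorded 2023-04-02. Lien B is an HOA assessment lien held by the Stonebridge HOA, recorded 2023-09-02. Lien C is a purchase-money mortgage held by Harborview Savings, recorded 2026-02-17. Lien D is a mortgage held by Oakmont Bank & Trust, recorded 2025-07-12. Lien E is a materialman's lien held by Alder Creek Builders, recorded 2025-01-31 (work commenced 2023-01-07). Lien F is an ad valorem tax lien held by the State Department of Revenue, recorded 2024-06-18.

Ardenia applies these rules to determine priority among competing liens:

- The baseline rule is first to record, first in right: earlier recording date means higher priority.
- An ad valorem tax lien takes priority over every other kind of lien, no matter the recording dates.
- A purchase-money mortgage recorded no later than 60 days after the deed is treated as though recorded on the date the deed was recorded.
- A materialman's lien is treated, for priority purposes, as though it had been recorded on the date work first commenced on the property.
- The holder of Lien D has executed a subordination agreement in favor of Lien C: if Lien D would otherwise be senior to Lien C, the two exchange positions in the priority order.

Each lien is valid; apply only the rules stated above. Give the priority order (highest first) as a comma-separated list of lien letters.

F, E, A, B, C, D

First, effective dates: C relates back to the deed date 2026-01-24; E's effective date is 2023-01-07, when work began.
F is an ad valorem tax lien, so it outranks all other liens regardless of date.
The other liens, earliest effective date first: E (2023-01-07), A (2023-04-02), B (2023-09-02), D (2025-07-12), C (2026-01-24).
The subordination applies — D was senior to C — so D and C swap.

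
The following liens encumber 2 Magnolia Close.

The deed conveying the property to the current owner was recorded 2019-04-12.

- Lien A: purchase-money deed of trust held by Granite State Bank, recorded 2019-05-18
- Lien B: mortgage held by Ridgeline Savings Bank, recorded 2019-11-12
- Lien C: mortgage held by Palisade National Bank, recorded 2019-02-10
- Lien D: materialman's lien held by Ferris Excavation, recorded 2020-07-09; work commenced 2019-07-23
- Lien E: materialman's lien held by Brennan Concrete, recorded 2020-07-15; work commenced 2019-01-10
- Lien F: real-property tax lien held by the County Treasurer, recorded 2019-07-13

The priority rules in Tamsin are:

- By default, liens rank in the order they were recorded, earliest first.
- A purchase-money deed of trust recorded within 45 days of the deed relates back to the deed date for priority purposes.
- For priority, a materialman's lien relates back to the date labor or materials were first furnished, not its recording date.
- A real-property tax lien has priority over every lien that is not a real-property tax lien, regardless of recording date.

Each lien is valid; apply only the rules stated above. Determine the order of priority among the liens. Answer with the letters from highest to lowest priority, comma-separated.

First, effective dates: A was recorded within the 45-day window, so its effective date is the deed date 2019-04-12; D relates back to 2019-07-23 (work commenced); E relates back to 2019-01-10 (work commenced).
F is a real-property tax lien and takes priority over every other lien.
The other liens, earliest effective date first: E (2019-01-10), C (2019-02-10), A (2019-04-12), D (2019-07-23), B (2019-11-12).

F, E, C, A, D, B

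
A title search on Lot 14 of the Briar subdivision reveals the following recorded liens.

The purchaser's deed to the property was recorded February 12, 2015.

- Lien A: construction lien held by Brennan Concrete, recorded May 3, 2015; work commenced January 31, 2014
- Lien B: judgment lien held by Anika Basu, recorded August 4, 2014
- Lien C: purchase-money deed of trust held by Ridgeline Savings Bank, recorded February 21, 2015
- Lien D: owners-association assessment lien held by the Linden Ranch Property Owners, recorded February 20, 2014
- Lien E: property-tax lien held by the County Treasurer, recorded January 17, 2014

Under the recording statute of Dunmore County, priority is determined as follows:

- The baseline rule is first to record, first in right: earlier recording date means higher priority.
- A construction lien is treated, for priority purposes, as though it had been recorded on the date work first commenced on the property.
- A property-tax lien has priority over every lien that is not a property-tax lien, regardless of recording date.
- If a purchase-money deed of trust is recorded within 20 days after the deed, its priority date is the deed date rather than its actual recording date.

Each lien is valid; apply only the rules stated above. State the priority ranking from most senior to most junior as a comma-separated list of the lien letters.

Effective dates: A is treated as recorded January 31, 2014, the work-commencement date; C relates back to the deed date February 12, 2015.
E is a property-tax lien, so it outranks all other liens regardless of date.
Among the remaining liens, by effective date: A (January 31, 2014), D (February 20, 2014), B (August 4, 2014), C (February 12, 2015).

E, A, D, B, C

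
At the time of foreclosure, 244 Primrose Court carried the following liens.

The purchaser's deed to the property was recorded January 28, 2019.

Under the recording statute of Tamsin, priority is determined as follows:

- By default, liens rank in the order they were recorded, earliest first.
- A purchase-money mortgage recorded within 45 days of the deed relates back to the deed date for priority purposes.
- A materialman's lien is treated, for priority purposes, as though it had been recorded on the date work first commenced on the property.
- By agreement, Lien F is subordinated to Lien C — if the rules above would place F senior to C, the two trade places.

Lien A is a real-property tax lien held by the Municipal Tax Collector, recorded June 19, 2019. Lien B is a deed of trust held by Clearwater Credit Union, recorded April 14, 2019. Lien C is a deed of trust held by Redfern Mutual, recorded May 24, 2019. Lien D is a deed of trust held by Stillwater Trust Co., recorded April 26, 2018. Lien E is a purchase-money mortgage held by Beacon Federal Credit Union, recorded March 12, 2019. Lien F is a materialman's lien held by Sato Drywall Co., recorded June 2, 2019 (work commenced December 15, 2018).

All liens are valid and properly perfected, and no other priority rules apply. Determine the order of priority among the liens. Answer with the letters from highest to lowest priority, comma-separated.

D, C, E, B, F, A

Effective dates after the stated exceptions: E was recorded within the 45-day window, so its effective date is the deed date January 28, 2019; F relates back to December 15, 2018 (work commenced).
Ordering by effective date: D (April 26, 2018), F (December 15, 2018), E (January 28, 2019), B (April 14, 2019), C (May 24, 2019), A (June 19, 2019).
The subordination applies — F was senior to C — so F and C swap.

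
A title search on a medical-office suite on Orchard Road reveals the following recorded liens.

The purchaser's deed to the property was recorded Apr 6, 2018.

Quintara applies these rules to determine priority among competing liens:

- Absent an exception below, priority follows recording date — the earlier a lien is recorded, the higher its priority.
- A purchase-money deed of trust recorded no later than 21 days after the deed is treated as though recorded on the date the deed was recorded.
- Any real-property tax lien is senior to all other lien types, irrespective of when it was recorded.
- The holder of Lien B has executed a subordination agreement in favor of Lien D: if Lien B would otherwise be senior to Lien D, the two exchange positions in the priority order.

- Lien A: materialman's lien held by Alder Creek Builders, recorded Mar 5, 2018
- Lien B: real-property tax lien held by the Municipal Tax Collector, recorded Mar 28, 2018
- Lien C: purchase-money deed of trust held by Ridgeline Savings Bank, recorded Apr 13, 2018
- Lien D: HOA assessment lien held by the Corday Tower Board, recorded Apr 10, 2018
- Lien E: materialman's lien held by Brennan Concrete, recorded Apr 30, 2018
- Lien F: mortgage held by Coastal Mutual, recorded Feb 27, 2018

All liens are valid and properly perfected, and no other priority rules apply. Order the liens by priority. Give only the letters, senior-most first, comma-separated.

Effective dates: C's effective date is the deed date, Apr 6, 2018.
B is a real-property tax lien, so it outranks all other liens regardless of date.
The other liens, earliest effective date first: F (Feb 27, 2018), A (Mar 5, 2018), C (Apr 6, 2018), D (Apr 10, 2018), E (Apr 30, 2018).
The subordination applies — B was senior to D — so B and D swap.

D, F, A, C, B, E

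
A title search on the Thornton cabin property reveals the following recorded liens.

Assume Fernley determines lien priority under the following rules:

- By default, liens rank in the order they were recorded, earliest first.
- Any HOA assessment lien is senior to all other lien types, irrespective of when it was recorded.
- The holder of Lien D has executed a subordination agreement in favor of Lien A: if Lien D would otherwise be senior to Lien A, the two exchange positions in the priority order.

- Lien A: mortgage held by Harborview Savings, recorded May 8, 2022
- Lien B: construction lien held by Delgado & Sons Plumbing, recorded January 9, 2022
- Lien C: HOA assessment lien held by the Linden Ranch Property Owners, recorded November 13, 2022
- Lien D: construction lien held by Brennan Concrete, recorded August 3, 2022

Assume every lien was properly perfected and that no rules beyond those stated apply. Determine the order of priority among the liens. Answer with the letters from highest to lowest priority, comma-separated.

C, B, A, D

C is an HOA assessment lien and takes priority over every other lien.
Ordering the rest by effective date: B (January 9, 2022), A (May 8, 2022), D (August 3, 2022).
Since D is not senior to A, the subordination leaves the order unchanged.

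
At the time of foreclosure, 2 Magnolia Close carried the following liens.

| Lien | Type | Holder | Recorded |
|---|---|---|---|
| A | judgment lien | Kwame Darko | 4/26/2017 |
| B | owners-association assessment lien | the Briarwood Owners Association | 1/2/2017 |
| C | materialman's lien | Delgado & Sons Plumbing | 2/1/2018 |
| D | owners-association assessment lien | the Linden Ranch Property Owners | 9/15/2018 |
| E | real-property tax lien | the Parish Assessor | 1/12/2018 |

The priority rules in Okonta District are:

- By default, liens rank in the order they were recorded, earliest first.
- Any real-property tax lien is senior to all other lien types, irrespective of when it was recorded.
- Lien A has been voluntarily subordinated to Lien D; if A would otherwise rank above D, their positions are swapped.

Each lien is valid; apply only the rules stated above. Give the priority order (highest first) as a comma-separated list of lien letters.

As a real-property tax lien, E is senior to every other lien.
Remaining liens by effective date: B (1/2/2017), A (4/26/2017), C (2/1/2018), D (9/15/2018).
The subordination applies — A was senior to D — so A and D swap.

E, B, D, C, A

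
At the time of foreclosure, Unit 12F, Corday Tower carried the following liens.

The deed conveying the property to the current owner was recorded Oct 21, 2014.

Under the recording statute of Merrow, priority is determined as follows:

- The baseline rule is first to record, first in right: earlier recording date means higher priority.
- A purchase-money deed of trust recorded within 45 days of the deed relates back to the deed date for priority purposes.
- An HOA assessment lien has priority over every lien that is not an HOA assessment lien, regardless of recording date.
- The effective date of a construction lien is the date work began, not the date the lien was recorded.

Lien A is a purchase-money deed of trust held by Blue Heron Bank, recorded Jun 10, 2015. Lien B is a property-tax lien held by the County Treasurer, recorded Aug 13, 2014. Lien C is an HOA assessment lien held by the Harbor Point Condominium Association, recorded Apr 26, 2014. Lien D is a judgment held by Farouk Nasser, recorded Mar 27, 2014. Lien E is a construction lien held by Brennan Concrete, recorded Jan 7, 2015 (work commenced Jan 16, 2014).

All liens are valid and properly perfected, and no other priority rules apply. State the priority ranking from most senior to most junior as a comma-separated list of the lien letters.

Effective dates: A missed the 45-day window (232 days after the deed), so its recording date stands; E relates back to Jan 16, 2014 (work commenced).
C is an HOA assessment lien and takes priority over every other lien.
Remaining liens by effective date: E (Jan 16, 2014), D (Mar 27, 2014), B (Aug 13, 2014), A (Jun 10, 2015).

C, E, D, B, A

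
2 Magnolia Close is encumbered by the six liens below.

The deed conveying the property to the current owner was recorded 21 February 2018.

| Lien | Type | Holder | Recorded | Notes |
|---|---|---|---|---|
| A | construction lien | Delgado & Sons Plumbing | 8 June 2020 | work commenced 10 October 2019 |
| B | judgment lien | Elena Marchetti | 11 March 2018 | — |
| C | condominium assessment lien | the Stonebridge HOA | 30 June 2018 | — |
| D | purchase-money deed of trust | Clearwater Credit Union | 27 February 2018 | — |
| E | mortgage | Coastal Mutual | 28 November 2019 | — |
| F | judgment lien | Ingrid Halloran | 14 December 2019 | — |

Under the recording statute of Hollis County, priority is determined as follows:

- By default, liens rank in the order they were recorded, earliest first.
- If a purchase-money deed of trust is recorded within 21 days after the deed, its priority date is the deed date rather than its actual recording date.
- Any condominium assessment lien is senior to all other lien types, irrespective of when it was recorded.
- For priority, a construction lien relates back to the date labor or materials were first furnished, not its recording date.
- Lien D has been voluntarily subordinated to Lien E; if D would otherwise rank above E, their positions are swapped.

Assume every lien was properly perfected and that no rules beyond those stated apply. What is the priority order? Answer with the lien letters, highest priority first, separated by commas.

Adjusting effective dates: A relates back to 10 October 2019 (work commenced); D was recorded within the 21-day window, so its effective date is the deed date 21 February 2018.
C is a condominium assessment lien and takes priority over every other lien.
The other liens, earliest effective date first: D (21 February 2018), B (11 March 2018), A (10 October 2019), E (28 November 2019), F (14 December 2019).
D would otherwise be senior to E, so under the subordination agreement D and E exchange positions.

C, E, B, A, D, F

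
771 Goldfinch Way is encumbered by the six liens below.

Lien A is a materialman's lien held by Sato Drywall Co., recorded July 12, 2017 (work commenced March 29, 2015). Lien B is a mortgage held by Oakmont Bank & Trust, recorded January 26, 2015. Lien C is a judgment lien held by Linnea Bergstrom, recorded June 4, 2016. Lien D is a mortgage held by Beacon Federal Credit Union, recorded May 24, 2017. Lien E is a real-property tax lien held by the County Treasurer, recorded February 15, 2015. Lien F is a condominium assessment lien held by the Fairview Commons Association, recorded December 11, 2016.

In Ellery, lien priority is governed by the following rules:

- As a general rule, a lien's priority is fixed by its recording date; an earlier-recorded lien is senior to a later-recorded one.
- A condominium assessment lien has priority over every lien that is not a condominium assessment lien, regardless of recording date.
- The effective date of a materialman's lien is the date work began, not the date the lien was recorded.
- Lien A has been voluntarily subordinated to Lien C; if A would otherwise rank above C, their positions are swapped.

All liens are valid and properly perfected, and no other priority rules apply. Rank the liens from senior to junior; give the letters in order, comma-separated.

F, B, E, C, A, D

Effective dates: A's effective date is March 29, 2015, when work began.
F is a condominium assessment lien and takes priority over every other lien.
Among the remaining liens, by effective date: B (January 26, 2015), E (February 15, 2015), A (March 29, 2015), C (June 4, 2016), D (May 24, 2017).
The subordination applies — A was senior to C — so A and C swap.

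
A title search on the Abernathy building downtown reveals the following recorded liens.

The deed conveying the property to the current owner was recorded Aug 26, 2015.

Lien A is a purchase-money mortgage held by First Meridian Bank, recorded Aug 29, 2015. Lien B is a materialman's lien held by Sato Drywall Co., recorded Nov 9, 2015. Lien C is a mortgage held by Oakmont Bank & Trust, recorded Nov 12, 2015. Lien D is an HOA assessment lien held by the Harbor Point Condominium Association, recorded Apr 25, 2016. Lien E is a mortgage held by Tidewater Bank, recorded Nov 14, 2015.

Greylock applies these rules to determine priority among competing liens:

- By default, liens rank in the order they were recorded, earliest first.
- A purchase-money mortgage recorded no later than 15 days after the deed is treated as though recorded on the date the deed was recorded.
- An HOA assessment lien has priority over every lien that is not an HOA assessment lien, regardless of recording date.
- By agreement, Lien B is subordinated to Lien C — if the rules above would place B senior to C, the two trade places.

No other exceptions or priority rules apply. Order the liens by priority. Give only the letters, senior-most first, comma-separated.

D, A, C, B, E

First, effective dates: A was recorded within the 15-day window, so its effective date is the deed date Aug 26, 2015.
D, as an HOA assessment lien, has superpriority and ranks first.
Among the remaining liens, by effective date: A (Aug 26, 2015), B (Nov 9, 2015), C (Nov 12, 2015), E (Nov 14, 2015).
B is senior to C before the subordination, so the two trade places.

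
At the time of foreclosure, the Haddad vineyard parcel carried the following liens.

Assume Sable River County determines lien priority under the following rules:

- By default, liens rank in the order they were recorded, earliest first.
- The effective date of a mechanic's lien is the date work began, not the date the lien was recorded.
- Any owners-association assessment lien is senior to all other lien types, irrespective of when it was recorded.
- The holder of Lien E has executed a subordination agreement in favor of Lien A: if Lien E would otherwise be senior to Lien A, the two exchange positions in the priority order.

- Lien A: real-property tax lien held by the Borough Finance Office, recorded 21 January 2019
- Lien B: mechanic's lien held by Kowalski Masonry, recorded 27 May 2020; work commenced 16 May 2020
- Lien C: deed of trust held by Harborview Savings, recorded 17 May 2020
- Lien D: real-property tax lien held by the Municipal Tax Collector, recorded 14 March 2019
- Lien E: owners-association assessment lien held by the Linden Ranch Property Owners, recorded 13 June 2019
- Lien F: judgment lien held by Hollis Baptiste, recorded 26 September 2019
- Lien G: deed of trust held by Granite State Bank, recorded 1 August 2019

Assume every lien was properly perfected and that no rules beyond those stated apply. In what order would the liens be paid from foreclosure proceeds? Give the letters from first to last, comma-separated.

Effective dates: B relates back to 16 May 2020 (work commenced).
E, as an owners-association assessment lien, has superpriority and ranks first.
The other liens, earliest effective date first: A (21 January 2019), D (14 March 2019), G (1 August 2019), F (26 September 2019), B (16 May 2020), C (17 May 2020).
E would otherwise be senior to A, so under the subordination agreement E and A exchange positions.

A, E, D, G, F, B, C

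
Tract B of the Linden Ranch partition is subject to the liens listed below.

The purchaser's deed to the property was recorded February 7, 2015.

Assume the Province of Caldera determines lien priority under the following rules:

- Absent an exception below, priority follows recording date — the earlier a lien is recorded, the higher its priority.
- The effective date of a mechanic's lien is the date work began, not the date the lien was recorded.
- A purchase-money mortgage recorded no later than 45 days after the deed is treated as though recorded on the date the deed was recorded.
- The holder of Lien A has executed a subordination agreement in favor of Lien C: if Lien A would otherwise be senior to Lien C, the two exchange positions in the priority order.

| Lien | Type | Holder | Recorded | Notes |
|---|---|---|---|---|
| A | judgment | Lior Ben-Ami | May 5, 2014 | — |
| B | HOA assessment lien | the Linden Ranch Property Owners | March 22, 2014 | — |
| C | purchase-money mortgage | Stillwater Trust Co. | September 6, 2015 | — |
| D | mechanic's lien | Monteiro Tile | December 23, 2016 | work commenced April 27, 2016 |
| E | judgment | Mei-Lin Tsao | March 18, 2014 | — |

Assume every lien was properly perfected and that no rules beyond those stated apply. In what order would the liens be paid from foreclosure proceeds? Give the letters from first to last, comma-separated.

Effective dates after the stated exceptions: C missed the 45-day window (211 days after the deed), so its recording date stands; D is treated as recorded April 27, 2016, the work-commencement date.
Sorted by effective date: E (March 18, 2014), B (March 22, 2014), A (May 5, 2014), C (September 6, 2015), D (April 27, 2016).
Because A would otherwise rank above C, the subordination swaps them.

E, B, C, A, D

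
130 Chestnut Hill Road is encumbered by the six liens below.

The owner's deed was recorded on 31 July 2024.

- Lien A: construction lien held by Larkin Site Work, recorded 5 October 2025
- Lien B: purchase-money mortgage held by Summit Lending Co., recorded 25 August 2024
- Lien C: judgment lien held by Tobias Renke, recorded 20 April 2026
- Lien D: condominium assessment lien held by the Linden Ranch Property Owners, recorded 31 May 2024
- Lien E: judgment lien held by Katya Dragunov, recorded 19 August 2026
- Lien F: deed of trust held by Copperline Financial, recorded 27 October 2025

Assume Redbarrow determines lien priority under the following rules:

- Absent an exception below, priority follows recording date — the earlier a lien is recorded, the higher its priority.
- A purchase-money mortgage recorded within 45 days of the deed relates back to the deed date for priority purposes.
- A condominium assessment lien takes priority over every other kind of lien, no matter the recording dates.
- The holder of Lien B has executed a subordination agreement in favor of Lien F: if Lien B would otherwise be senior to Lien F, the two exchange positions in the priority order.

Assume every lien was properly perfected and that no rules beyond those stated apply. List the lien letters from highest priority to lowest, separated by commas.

D, F, A, B, C, E

Effective dates: B relates back to the deed date 31 July 2024.
D, as a condominium assessment lien, has superpriority and ranks first.
Among the remaining liens, by effective date: B (31 July 2024), A (5 October 2025), F (27 October 2025), C (20 April 2026), E (19 August 2026).
B is senior to F before the subordination, so the two trade places.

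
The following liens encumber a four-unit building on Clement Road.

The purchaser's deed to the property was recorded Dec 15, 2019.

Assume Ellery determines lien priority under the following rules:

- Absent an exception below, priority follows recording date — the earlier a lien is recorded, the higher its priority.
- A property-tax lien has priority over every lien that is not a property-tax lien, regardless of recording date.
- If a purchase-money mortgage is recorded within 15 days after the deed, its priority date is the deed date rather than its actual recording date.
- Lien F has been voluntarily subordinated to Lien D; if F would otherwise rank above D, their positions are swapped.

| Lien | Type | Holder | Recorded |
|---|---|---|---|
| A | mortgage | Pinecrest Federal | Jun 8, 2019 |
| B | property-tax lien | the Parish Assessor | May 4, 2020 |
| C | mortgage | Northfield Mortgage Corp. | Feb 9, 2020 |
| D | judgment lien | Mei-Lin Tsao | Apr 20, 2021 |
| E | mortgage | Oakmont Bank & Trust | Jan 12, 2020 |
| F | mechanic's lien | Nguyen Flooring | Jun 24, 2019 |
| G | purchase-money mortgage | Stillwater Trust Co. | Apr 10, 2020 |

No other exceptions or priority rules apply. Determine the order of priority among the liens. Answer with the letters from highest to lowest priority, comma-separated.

B, A, D, E, C, G, F

Effective dates: G missed the 15-day window (117 days after the deed), so its recording date stands.
As a property-tax lien, B is senior to every other lien.
Among the remaining liens, by effective date: A (Jun 8, 2019), F (Jun 24, 2019), E (Jan 12, 2020), C (Feb 9, 2020), G (Apr 10, 2020), D (Apr 20, 2021).
Because F would otherwise rank above D, the subordination swaps them.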